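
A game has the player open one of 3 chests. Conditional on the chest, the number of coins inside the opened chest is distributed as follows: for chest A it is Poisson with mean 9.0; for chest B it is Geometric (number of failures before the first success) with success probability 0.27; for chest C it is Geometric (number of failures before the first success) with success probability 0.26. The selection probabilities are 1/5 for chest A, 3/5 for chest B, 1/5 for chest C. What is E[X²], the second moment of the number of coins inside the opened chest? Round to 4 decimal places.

For each component E[X²] = Var + (mean)², giving A: 90; B: 17.3237; C: 19.0473.
Overall E[X²] = 0.2·90 + 0.6·17.3237 + 0.2·19.0473 = 32.2037.

32.2037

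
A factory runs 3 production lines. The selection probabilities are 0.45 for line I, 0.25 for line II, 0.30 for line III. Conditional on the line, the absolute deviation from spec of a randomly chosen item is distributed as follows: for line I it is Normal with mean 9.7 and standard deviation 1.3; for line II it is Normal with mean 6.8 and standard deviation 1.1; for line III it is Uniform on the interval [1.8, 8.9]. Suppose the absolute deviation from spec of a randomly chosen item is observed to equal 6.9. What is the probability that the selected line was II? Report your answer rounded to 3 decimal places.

Likelihoods f(6.9 | ·): I: 0.0301723; II: 0.361179; III: 0.140845.
Posterior ∝ prior × likelihood. Numerator for II: 0.25·0.361179 = 0.0902948.
Normalizing constant: 0.45·0.0301723 + 0.25·0.361179 + 0.3·0.140845 = 0.146126.
P(II | observation) = 0.0902948 / 0.146126 = 0.617925.

0.618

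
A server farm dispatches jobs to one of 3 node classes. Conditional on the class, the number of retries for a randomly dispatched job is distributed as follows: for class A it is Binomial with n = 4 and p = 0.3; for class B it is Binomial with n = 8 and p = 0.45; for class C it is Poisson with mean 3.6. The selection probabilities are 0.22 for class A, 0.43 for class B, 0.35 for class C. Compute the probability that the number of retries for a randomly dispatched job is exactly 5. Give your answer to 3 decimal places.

Conditional on each class, P(X = 5): A: 0; B: 0.171925; C: 0.13768.
By total probability, P(X = 5) = 0.22·0 + 0.43·0.171925 + 0.35·0.13768 = 0.122116.

0.122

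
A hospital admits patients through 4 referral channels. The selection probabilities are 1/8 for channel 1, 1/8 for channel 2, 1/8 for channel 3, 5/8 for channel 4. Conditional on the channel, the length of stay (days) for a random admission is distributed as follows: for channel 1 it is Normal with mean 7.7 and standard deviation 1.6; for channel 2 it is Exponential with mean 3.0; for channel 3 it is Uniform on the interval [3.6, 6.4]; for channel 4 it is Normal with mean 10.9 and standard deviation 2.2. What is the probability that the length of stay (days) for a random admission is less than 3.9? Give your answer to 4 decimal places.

0.1059

Conditional on each channel, P(X < 3.9): 1: 0.00877448; 2: 0.727468; 3: 0.107143; 4: 0.000731768.
By total probability, P(X < 3.9) = 0.125·0.00877448 + 0.125·0.727468 + 0.125·0.107143 + 0.625·0.000731768 = 0.105881.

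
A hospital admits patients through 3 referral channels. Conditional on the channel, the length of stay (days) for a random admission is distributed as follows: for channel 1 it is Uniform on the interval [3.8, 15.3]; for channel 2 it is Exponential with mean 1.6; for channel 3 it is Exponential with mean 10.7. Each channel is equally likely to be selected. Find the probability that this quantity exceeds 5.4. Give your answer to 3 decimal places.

Conditional on each channel, P(X > 5.4): 1: 0.86087; 2: 0.0342181; 3: 0.603703.
By total probability, P(X > 5.4) = 0.333333·0.86087 + 0.333333·0.0342181 + 0.333333·0.603703 = 0.499597.

0.500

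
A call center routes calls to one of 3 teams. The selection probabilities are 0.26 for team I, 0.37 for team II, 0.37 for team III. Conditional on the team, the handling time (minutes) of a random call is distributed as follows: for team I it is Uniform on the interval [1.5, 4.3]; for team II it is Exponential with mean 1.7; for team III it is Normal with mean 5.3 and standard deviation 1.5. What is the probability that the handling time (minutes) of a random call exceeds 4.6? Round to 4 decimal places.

Conditional on each team, P(X > 4.6): I: 0; II: 0.0668113; III: 0.679631.
By total probability, P(X > 4.6) = 0.26·0 + 0.37·0.0668113 + 0.37·0.679631 = 0.276184.

0.2762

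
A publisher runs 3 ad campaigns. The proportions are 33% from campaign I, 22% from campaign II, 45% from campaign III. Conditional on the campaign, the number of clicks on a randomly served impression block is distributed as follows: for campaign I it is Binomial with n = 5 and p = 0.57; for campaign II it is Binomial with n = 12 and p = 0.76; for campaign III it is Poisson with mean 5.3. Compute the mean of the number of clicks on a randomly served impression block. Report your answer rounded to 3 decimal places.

5.332

Component means — I: 2.85; II: 9.12; III: 5.3.
E[X] = 0.33·2.85 + 0.22·9.12 + 0.45·5.3 = 5.3319.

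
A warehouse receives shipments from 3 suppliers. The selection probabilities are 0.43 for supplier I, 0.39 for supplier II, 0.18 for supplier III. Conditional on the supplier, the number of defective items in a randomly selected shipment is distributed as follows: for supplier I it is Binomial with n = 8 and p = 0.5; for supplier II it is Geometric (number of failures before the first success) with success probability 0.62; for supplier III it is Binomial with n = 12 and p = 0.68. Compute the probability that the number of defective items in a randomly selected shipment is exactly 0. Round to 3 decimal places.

Conditional on each supplier, P(X = 0): I: 0.00390625; II: 0.62; III: 1.15292e-06.
By total probability, P(X = 0) = 0.43·0.00390625 + 0.39·0.62 + 0.18·1.15292e-06 = 0.24348.

0.243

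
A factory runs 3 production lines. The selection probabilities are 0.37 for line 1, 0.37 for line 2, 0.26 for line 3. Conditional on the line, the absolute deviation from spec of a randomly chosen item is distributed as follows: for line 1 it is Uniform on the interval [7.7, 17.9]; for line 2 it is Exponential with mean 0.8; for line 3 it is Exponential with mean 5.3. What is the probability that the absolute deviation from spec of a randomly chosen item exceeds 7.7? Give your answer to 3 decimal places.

Conditional on each line, P(X > 7.7): 1: 1; 2: 6.60565e-05; 3: 0.233907.
By total probability, P(X > 7.7) = 0.37·1 + 0.37·6.60565e-05 + 0.26·0.233907 = 0.43084.

0.431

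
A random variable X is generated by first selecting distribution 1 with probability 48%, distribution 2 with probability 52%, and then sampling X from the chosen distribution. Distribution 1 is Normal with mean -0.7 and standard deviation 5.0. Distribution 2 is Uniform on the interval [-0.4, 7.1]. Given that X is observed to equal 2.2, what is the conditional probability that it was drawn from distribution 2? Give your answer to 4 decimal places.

0.6817

Likelihoods f(2.2 | ·): 1: 0.067436; 2: 0.133333.
Posterior ∝ prior × likelihood. Numerator for 2: 0.52·0.133333 = 0.0693333.
Normalizing constant: 0.48·0.067436 + 0.52·0.133333 = 0.101703.
P(2 | observation) = 0.0693333 / 0.101703 = 0.681726.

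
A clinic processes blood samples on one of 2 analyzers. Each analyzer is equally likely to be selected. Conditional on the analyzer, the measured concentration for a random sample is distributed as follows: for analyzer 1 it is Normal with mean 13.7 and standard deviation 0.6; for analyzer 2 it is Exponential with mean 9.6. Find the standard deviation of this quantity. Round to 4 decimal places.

7.1037

Per component, 1: μ=13.7, E[X²]=188.05; 2: μ=9.6, E[X²]=184.32.
E[X] = 0.5·13.7 + 0.5·9.6 = 11.65.
E[X²] = 0.5·188.05 + 0.5·184.32 = 186.185.
Var(X) = E[X²] − (E[X])² = 186.185 − 135.722 = 50.4625.
SD(X) = √50.4625 = 7.1037.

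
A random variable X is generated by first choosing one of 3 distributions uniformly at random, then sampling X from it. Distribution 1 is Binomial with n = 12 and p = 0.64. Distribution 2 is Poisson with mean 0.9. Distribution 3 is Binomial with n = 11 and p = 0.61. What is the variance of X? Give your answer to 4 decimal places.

Per component, 1: μ=7.68, E[X²]=61.7472; 2: μ=0.9, E[X²]=1.71; 3: μ=6.71, E[X²]=47.641.
E[X] = 0.333333·7.68 + 0.333333·0.9 + 0.333333·6.71 = 5.09667.
E[X²] = 0.333333·61.7472 + 0.333333·1.71 + 0.333333·47.641 = 37.0327.
Var(X) = E[X²] − (E[X])² = 37.0327 − 25.976 = 11.0567.

11.0567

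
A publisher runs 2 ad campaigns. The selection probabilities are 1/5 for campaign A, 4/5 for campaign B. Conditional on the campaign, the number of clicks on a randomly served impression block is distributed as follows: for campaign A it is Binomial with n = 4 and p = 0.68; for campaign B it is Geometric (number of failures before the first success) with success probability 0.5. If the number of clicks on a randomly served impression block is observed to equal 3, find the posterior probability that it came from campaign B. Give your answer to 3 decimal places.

0.383

Likelihoods P(X=3 | ·): A: 0.402473; B: 0.0625.
Posterior ∝ prior × likelihood. Numerator for B: 0.8·0.0625 = 0.05.
Normalizing constant: 0.2·0.402473 + 0.8·0.0625 = 0.130495.
P(B | observation) = 0.05 / 0.130495 = 0.383158.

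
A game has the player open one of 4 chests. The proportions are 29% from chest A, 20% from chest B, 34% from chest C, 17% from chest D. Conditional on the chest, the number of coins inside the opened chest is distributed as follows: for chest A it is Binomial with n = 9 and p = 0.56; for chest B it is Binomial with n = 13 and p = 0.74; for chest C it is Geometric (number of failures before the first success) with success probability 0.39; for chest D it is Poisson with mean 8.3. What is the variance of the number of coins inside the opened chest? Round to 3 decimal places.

Per component, A: μ=5.04, E[X²]=27.6192; B: μ=9.62, E[X²]=95.0456; C: μ=1.5641, E[X²]=6.45694; D: μ=8.3, E[X²]=77.19.
E[X] = 0.29·5.04 + 0.2·9.62 + 0.34·1.5641 + 0.17·8.3 = 5.32839.
E[X²] = 0.29·27.6192 + 0.2·95.0456 + 0.34·6.45694 + 0.17·77.19 = 42.3363.
Var(X) = E[X²] − (E[X])² = 42.3363 − 28.3918 = 13.9446.

13.945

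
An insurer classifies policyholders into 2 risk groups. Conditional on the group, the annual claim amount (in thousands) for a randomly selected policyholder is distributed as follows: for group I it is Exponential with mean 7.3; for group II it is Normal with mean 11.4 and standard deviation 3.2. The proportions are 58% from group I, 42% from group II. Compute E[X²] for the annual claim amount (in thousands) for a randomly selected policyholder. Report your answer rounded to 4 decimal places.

120.7004

For each component E[X²] = Var + (mean)², giving I: 106.58; II: 140.2.
Overall E[X²] = 0.58·106.58 + 0.42·140.2 = 120.7.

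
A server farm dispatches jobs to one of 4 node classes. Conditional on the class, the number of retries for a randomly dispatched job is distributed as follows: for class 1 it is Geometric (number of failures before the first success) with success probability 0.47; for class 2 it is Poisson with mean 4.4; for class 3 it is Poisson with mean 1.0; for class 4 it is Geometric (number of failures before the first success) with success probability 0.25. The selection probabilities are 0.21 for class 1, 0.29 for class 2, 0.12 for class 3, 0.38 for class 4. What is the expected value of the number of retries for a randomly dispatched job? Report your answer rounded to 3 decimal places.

Component means — 1: 1.12766; 2: 4.4; 3: 1; 4: 3.
E[X] = 0.21·1.12766 + 0.29·4.4 + 0.12·1 + 0.38·3 = 2.77281.

2.773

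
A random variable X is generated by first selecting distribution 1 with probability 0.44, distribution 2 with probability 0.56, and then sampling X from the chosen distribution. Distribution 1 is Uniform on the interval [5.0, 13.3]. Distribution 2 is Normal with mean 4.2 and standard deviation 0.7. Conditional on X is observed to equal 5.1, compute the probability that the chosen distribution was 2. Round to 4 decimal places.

0.7248

Likelihoods f(5.1 | ·): 1: 0.120482; 2: 0.249376.
Posterior ∝ prior × likelihood. Numerator for 2: 0.56·0.249376 = 0.13965.
Normalizing constant: 0.44·0.120482 + 0.56·0.249376 = 0.192663.
P(2 | observation) = 0.13965 / 0.192663 = 0.724845.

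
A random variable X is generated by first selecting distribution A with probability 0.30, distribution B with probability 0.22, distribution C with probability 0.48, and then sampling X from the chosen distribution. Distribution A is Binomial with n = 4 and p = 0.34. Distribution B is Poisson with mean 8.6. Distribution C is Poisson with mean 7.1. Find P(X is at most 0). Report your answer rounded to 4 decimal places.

Conditional on each component, P(X ≤ 0): A: 0.189747; B: 0.000184106; C: 0.000825105.
By total probability, P(X ≤ 0) = 0.3·0.189747 + 0.22·0.000184106 + 0.48·0.000825105 = 0.0573608.

0.0574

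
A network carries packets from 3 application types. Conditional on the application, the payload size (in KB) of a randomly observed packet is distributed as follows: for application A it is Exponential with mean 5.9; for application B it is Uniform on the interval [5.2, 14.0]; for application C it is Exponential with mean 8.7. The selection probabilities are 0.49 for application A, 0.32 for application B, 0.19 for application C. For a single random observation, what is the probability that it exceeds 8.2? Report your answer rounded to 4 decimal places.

0.4070

Conditional on each application, P(X > 8.2): A: 0.249118; B: 0.659091; C: 0.389641.
By total probability, P(X > 8.2) = 0.49·0.249118 + 0.32·0.659091 + 0.19·0.389641 = 0.407009.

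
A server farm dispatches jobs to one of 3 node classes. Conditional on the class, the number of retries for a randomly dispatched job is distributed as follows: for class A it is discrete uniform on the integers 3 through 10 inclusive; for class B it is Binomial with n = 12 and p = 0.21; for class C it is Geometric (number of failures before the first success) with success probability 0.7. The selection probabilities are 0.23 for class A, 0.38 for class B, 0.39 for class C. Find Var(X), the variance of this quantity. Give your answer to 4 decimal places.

Per component, A: μ=6.5, E[X²]=47.5; B: μ=2.52, E[X²]=8.3412; C: μ=0.428571, E[X²]=0.795918.
E[X] = 0.23·6.5 + 0.38·2.52 + 0.39·0.428571 = 2.61974.
E[X²] = 0.23·47.5 + 0.38·8.3412 + 0.39·0.795918 = 14.4051.
Var(X) = E[X²] − (E[X])² = 14.4051 − 6.86305 = 7.54201.

7.5420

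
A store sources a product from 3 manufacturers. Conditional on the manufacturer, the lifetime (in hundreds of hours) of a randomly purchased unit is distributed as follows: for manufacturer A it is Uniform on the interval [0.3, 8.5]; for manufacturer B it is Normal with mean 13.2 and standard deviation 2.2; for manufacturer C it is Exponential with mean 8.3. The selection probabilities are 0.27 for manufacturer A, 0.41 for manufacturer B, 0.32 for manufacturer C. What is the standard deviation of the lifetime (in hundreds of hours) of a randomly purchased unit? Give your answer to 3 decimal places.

6.211

Per component, A: μ=4.4, E[X²]=24.9633; B: μ=13.2, E[X²]=179.08; C: μ=8.3, E[X²]=137.78.
E[X] = 0.27·4.4 + 0.41·13.2 + 0.32·8.3 = 9.256.
E[X²] = 0.27·24.9633 + 0.41·179.08 + 0.32·137.78 = 124.253.
Var(X) = E[X²] − (E[X])² = 124.253 − 85.6735 = 38.579.
SD(X) = √38.579 = 6.2112.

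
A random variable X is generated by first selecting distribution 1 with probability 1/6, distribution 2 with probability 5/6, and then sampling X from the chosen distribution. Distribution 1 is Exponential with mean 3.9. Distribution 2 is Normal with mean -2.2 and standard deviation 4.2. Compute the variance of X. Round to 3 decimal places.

Per component, 1: μ=3.9, E[X²]=30.42; 2: μ=-2.2, E[X²]=22.48.
E[X] = 0.166667·3.9 + 0.833333·-2.2 = -1.18333.
E[X²] = 0.166667·30.42 + 0.833333·22.48 = 23.8033.
Var(X) = E[X²] − (E[X])² = 23.8033 − 1.40028 = 22.4031.

22.403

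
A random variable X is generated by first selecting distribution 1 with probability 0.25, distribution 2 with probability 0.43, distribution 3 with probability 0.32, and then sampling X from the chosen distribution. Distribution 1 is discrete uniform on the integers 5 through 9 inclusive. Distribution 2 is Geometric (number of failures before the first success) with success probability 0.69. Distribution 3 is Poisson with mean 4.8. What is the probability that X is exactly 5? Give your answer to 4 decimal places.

Conditional on each component, P(X = 5): 1: 0.2; 2: 0.00197541; 3: 0.174748.
By total probability, P(X = 5) = 0.25·0.2 + 0.43·0.00197541 + 0.32·0.174748 = 0.106769.

0.1068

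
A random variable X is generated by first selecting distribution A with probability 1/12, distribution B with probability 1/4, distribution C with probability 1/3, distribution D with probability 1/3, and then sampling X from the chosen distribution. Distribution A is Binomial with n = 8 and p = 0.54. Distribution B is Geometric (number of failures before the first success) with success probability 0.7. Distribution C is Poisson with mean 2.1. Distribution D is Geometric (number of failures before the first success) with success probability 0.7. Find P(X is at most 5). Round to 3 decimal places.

Conditional on each component, P(X ≤ 5): A: 0.796592; B: 0.999271; C: 0.979551; D: 0.999271.
By total probability, P(X ≤ 5) = 0.0833333·0.796592 + 0.25·0.999271 + 0.333333·0.979551 + 0.333333·0.999271 = 0.975808.

0.976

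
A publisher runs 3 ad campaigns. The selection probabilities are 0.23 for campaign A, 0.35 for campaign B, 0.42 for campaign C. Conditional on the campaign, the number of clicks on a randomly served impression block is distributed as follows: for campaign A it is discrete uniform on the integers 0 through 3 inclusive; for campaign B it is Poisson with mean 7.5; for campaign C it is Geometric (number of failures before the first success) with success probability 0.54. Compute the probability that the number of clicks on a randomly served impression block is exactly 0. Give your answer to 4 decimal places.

0.2845

Conditional on each campaign, P(X = 0): A: 0.25; B: 0.000553084; C: 0.54.
By total probability, P(X = 0) = 0.23·0.25 + 0.35·0.000553084 + 0.42·0.54 = 0.284494.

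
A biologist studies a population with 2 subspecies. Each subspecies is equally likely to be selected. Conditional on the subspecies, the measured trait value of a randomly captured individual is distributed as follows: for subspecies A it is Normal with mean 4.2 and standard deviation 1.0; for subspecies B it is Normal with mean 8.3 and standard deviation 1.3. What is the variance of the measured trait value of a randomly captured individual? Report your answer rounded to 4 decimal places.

Per component, A: μ=4.2, E[X²]=18.64; B: μ=8.3, E[X²]=70.58.
E[X] = 0.5·4.2 + 0.5·8.3 = 6.25.
E[X²] = 0.5·18.64 + 0.5·70.58 = 44.61.
Var(X) = E[X²] − (E[X])² = 44.61 − 39.0625 = 5.5475.

5.5475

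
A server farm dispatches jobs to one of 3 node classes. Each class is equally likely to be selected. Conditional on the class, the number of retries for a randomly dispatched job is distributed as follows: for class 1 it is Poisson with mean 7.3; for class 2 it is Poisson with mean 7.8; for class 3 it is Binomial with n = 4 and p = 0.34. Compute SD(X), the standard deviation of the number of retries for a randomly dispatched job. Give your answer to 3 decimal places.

3.727

Per component, 1: μ=7.3, E[X²]=60.59; 2: μ=7.8, E[X²]=68.64; 3: μ=1.36, E[X²]=2.7472.
E[X] = 0.333333·7.3 + 0.333333·7.8 + 0.333333·1.36 = 5.48667.
E[X²] = 0.333333·60.59 + 0.333333·68.64 + 0.333333·2.7472 = 43.9924.
Var(X) = E[X²] − (E[X])² = 43.9924 − 30.1035 = 13.8889.
SD(X) = √13.8889 = 3.72678.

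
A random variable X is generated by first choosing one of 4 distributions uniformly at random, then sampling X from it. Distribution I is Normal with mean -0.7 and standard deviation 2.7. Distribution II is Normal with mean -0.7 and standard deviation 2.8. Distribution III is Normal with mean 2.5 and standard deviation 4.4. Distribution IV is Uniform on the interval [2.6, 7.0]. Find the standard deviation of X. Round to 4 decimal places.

Per component, I: μ=-0.7, E[X²]=7.78; II: μ=-0.7, E[X²]=8.33; III: μ=2.5, E[X²]=25.61; IV: μ=4.8, E[X²]=24.6533.
E[X] = 0.25·-0.7 + 0.25·-0.7 + 0.25·2.5 + 0.25·4.8 = 1.475.
E[X²] = 0.25·7.78 + 0.25·8.33 + 0.25·25.61 + 0.25·24.6533 = 16.5933.
Var(X) = E[X²] − (E[X])² = 16.5933 − 2.17563 = 14.4177.
SD(X) = √14.4177 = 3.79707.

3.7971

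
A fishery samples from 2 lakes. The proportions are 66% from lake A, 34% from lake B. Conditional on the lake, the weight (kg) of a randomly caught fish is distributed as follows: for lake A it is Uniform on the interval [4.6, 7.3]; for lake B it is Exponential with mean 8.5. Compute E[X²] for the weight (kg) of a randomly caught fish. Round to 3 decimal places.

For each component E[X²] = Var + (mean)², giving A: 36.01; B: 144.5.
Overall E[X²] = 0.66·36.01 + 0.34·144.5 = 72.8966.

72.897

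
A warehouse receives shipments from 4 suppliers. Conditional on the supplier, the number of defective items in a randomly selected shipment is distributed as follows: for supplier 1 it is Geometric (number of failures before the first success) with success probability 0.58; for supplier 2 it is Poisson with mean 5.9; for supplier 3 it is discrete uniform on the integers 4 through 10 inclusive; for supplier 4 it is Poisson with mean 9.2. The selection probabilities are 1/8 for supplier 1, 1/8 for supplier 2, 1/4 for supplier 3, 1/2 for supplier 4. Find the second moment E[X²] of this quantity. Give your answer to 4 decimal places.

For each component E[X²] = Var + (mean)², giving 1: 1.77289; 2: 40.71; 3: 53; 4: 93.84.
Overall E[X²] = 0.125·1.77289 + 0.125·40.71 + 0.25·53 + 0.5·93.84 = 65.4804.

65.4804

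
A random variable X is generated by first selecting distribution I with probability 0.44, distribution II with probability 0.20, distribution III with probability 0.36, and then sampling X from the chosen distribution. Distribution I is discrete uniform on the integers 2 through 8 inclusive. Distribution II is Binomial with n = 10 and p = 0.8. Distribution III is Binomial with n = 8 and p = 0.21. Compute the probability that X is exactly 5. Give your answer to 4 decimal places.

Conditional on each component, P(X = 5): I: 0.142857; II: 0.0264241; III: 0.0112763.
By total probability, P(X = 5) = 0.44·0.142857 + 0.2·0.0264241 + 0.36·0.0112763 = 0.0722014.

0.0722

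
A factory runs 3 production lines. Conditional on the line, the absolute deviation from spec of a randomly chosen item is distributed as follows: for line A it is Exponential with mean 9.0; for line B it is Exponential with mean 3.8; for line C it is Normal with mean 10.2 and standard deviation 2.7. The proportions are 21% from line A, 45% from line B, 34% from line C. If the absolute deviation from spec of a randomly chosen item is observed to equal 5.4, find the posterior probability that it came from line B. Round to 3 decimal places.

Likelihoods f(5.4 | ·): A: 0.0609791; B: 0.063542; C: 0.0304266.
Posterior ∝ prior × likelihood. Numerator for B: 0.45·0.063542 = 0.0285939.
Normalizing constant: 0.21·0.0609791 + 0.45·0.063542 + 0.34·0.0304266 = 0.0517446.
P(B | observation) = 0.0285939 / 0.0517446 = 0.552597.

0.553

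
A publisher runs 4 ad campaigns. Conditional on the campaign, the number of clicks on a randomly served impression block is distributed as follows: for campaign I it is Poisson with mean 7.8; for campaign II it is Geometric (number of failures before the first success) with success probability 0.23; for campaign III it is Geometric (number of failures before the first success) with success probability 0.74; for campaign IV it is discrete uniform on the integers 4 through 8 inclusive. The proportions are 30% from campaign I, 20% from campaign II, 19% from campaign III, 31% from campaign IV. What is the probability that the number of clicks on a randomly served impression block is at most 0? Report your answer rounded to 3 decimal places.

Conditional on each campaign, P(X ≤ 0): I: 0.000409735; II: 0.23; III: 0.74; IV: 0.
By total probability, P(X ≤ 0) = 0.3·0.000409735 + 0.2·0.23 + 0.19·0.74 + 0.31·0 = 0.186723.

0.187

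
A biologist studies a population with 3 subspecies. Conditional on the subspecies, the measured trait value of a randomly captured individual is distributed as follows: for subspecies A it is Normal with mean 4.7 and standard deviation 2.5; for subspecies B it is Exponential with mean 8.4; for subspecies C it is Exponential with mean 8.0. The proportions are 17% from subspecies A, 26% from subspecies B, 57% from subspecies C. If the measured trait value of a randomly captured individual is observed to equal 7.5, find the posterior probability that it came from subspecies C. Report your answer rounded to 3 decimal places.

0.507

Likelihoods f(7.5 | ·): A: 0.0852277; B: 0.0487481; C: 0.0489507.
Posterior ∝ prior × likelihood. Numerator for C: 0.57·0.0489507 = 0.0279019.
Normalizing constant: 0.17·0.0852277 + 0.26·0.0487481 + 0.57·0.0489507 = 0.0550651.
P(C | observation) = 0.0279019 / 0.0550651 = 0.506707.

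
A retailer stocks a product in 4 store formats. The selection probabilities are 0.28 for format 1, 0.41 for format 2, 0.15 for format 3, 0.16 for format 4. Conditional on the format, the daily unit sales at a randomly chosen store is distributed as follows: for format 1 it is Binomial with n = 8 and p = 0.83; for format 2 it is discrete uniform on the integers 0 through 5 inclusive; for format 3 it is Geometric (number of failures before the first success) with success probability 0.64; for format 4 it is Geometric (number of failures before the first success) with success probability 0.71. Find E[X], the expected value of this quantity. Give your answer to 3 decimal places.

3.034

Component means — 1: 6.64; 2: 2.5; 3: 0.5625; 4: 0.408451.
E[X] = 0.28·6.64 + 0.41·2.5 + 0.15·0.5625 + 0.16·0.408451 = 3.03393.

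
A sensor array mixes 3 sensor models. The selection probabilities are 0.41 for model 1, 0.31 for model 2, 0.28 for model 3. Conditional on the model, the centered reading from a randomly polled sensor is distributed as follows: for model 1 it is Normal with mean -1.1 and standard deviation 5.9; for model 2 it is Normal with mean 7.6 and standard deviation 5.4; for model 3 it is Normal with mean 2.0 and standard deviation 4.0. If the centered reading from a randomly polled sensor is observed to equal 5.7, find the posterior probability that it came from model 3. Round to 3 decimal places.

0.337

Likelihoods f(5.7 | ·): 1: 0.0348024; 2: 0.0694438; 3: 0.065021.
Posterior ∝ prior × likelihood. Numerator for 3: 0.28·0.065021 = 0.0182059.
Normalizing constant: 0.41·0.0348024 + 0.31·0.0694438 + 0.28·0.065021 = 0.0540025.
P(3 | observation) = 0.0182059 / 0.0540025 = 0.33713.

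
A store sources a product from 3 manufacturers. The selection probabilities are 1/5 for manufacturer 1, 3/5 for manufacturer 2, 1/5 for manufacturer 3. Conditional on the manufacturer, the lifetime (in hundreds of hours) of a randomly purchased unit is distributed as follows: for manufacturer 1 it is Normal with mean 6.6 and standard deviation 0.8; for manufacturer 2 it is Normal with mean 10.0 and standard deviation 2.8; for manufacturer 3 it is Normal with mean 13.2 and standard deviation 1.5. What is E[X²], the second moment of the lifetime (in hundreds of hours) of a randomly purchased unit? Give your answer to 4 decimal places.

108.8420

For each component E[X²] = Var + (mean)², giving 1: 44.2; 2: 107.84; 3: 176.49.
Overall E[X²] = 0.2·44.2 + 0.6·107.84 + 0.2·176.49 = 108.842.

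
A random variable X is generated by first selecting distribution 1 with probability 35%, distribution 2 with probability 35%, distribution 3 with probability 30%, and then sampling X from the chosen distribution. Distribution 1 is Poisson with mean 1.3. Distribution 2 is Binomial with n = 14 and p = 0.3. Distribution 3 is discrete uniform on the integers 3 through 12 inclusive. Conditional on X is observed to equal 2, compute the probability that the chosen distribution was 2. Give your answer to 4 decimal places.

0.3299

Likelihoods P(X=2 | ·): 1: 0.230289; 2: 0.11336; 3: 0.
Posterior ∝ prior × likelihood. Numerator for 2: 0.35·0.11336 = 0.039676.
Normalizing constant: 0.35·0.230289 + 0.35·0.11336 + 0.3·0 = 0.120277.
P(2 | observation) = 0.039676 / 0.120277 = 0.329871.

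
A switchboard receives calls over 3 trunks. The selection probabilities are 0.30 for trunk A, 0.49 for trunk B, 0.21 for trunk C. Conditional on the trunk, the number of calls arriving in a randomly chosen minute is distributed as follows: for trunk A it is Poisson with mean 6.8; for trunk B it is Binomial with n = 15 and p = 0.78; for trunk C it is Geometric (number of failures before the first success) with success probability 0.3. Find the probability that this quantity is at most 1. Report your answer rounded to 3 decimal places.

0.110

Conditional on each trunk, P(X ≤ 1): A: 0.00868745; B: 7.41641e-09; C: 0.51.
By total probability, P(X ≤ 1) = 0.3·0.00868745 + 0.49·7.41641e-09 + 0.21·0.51 = 0.109706.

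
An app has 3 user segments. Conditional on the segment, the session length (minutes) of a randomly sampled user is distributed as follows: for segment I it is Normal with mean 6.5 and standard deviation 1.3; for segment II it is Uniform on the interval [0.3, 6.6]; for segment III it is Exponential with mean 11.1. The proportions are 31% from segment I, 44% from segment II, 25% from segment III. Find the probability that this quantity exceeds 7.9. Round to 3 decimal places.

Conditional on each segment, P(X > 7.9): I: 0.140757; II: 0; III: 0.490803.
By total probability, P(X > 7.9) = 0.31·0.140757 + 0.44·0 + 0.25·0.490803 = 0.166336.

0.166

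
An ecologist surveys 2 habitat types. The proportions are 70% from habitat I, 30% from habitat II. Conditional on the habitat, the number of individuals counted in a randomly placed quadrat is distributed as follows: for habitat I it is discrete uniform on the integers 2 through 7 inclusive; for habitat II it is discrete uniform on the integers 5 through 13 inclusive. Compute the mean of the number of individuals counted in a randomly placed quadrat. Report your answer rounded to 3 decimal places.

5.850

Component means — I: 4.5; II: 9.
E[X] = 0.7·4.5 + 0.3·9 = 5.85.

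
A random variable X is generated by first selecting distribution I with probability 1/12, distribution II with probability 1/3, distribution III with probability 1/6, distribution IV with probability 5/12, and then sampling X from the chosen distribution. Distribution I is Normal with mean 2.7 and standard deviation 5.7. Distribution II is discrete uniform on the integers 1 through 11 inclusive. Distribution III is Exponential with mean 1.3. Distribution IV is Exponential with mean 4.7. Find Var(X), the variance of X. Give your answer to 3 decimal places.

Per component, I: μ=2.7, E[X²]=39.78; II: μ=6, E[X²]=46; III: μ=1.3, E[X²]=3.38; IV: μ=4.7, E[X²]=44.18.
E[X] = 0.0833333·2.7 + 0.333333·6 + 0.166667·1.3 + 0.416667·4.7 = 4.4.
E[X²] = 0.0833333·39.78 + 0.333333·46 + 0.166667·3.38 + 0.416667·44.18 = 37.62.
Var(X) = E[X²] − (E[X])² = 37.62 − 19.36 = 18.26.

18.260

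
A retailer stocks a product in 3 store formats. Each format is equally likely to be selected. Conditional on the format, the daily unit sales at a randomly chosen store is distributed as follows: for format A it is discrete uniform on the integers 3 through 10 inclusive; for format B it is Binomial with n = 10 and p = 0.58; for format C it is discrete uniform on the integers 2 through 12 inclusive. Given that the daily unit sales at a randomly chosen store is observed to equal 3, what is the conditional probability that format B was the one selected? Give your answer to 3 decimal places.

0.200

Likelihoods P(X=3 | ·): A: 0.125; B: 0.0539772; C: 0.0909091.
Posterior ∝ prior × likelihood. Numerator for B: 0.333333·0.0539772 = 0.0179924.
Normalizing constant: 0.333333·0.125 + 0.333333·0.0539772 + 0.333333·0.0909091 = 0.0899621.
P(B | observation) = 0.0179924 / 0.0899621 = 0.2.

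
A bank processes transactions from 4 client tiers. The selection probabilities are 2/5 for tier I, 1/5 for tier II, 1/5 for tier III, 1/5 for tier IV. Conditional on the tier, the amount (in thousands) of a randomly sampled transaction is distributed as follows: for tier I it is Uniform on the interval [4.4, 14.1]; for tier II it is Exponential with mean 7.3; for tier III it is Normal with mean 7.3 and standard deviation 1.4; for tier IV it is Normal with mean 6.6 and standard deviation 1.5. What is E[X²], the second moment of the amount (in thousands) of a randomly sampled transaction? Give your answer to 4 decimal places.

78.8893

For each component E[X²] = Var + (mean)², giving I: 93.4033; II: 106.58; III: 55.25; IV: 45.81.
Overall E[X²] = 0.4·93.4033 + 0.2·106.58 + 0.2·55.25 + 0.2·45.81 = 78.8893.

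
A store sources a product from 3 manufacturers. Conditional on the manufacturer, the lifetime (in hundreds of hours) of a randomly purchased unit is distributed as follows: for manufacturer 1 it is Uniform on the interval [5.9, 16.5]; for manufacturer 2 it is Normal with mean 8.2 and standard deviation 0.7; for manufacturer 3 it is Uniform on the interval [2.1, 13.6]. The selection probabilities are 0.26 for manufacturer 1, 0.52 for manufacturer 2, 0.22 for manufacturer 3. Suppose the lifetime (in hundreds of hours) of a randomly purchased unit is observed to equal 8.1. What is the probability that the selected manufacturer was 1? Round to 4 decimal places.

Likelihoods f(8.1 | ·): 1: 0.0943396; 2: 0.564132; 3: 0.0869565.
Posterior ∝ prior × likelihood. Numerator for 1: 0.26·0.0943396 = 0.0245283.
Normalizing constant: 0.26·0.0943396 + 0.52·0.564132 + 0.22·0.0869565 = 0.337007.
P(1 | observation) = 0.0245283 / 0.337007 = 0.0727827.

0.0728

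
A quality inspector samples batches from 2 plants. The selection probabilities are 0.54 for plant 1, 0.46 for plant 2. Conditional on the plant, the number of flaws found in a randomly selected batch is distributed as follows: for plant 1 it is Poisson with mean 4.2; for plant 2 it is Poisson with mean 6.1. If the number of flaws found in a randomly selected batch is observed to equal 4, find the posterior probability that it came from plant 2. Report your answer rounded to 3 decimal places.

Likelihoods P(X=4 | ·): 1: 0.194424; 2: 0.129393.
Posterior ∝ prior × likelihood. Numerator for 2: 0.46·0.129393 = 0.0595209.
Normalizing constant: 0.54·0.194424 + 0.46·0.129393 = 0.16451.
P(2 | observation) = 0.0595209 / 0.16451 = 0.361808.

0.362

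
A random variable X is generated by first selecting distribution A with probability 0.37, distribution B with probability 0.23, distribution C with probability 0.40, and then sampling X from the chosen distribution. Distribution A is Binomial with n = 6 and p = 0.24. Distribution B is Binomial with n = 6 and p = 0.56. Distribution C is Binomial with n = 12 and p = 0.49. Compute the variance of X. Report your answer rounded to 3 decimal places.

Per component, A: μ=1.44, E[X²]=3.168; B: μ=3.36, E[X²]=12.768; C: μ=5.88, E[X²]=37.5732.
E[X] = 0.37·1.44 + 0.23·3.36 + 0.4·5.88 = 3.6576.
E[X²] = 0.37·3.168 + 0.23·12.768 + 0.4·37.5732 = 19.1381.
Var(X) = E[X²] − (E[X])² = 19.1381 − 13.378 = 5.76004.

5.760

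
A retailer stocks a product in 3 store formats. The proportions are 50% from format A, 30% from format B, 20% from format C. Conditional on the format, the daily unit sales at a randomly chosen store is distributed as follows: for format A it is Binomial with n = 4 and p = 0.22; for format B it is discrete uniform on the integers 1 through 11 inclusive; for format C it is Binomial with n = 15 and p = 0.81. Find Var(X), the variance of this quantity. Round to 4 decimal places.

22.7077

Per component, A: μ=0.88, E[X²]=1.4608; B: μ=6, E[X²]=46; C: μ=12.15, E[X²]=149.931.
E[X] = 0.5·0.88 + 0.3·6 + 0.2·12.15 = 4.67.
E[X²] = 0.5·1.4608 + 0.3·46 + 0.2·149.931 = 44.5166.
Var(X) = E[X²] − (E[X])² = 44.5166 − 21.8089 = 22.7077.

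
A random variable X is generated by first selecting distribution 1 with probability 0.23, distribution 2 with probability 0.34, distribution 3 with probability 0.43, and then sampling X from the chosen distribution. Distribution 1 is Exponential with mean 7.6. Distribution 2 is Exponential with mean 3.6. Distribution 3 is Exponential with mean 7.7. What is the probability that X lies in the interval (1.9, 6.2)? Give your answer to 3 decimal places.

0.361

Conditional on each component, P(1.9 < X < 6.2): 1: 0.336511; 2: 0.411246; 3: 0.334333.
By total probability, P(1.9 < X < 6.2) = 0.23·0.336511 + 0.34·0.411246 + 0.43·0.334333 = 0.360984.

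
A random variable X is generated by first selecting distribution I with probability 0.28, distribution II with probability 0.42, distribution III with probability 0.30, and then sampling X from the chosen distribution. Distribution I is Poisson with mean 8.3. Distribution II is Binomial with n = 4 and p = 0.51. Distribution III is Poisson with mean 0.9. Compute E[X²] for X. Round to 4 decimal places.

For each component E[X²] = Var + (mean)², giving I: 77.19; II: 5.1612; III: 1.71.
Overall E[X²] = 0.28·77.19 + 0.42·5.1612 + 0.3·1.71 = 24.2939.

24.2939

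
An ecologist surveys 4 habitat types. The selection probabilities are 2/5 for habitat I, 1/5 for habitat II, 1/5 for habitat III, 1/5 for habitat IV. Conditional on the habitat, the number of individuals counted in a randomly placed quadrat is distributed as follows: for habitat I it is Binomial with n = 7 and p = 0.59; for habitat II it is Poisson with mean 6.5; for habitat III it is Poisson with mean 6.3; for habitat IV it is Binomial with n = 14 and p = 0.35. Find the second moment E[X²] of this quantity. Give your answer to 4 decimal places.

For each component E[X²] = Var + (mean)², giving I: 18.7502; II: 48.75; III: 45.99; IV: 27.195.
Overall E[X²] = 0.4·18.7502 + 0.2·48.75 + 0.2·45.99 + 0.2·27.195 = 31.8871.

31.8871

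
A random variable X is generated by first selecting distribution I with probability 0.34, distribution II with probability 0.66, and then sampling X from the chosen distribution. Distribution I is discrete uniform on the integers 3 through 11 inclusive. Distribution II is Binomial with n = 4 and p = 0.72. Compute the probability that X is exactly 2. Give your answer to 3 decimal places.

0.161

Conditional on each component, P(X = 2): I: 0; II: 0.243855.
By total probability, P(X = 2) = 0.34·0 + 0.66·0.243855 = 0.160945.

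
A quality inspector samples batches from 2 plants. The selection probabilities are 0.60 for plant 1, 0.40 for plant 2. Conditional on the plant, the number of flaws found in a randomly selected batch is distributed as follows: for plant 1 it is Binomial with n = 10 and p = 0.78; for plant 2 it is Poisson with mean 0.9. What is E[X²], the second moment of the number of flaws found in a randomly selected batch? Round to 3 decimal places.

38.218

For each component E[X²] = Var + (mean)², giving 1: 62.556; 2: 1.71.
Overall E[X²] = 0.6·62.556 + 0.4·1.71 = 38.2176.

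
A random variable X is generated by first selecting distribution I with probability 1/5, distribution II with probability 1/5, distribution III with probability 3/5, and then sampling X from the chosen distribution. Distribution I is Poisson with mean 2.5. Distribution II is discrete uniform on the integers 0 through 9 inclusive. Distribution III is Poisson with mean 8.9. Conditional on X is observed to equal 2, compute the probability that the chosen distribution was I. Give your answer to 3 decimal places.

0.688

Likelihoods P(X=2 | ·): I: 0.256516; II: 0.1; III: 0.00540168.
Posterior ∝ prior × likelihood. Numerator for I: 0.2·0.256516 = 0.0513031.
Normalizing constant: 0.2·0.256516 + 0.2·0.1 + 0.6·0.00540168 = 0.0745441.
P(I | observation) = 0.0513031 / 0.0745441 = 0.688225.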